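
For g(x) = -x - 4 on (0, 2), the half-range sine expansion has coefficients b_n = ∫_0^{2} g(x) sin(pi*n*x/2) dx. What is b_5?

-4/pi

b_5 = ∫_0^{2} (-x - 4) sin(5*pi*x/2) dx.
Integrating by parts (boundary term plus one more integral), an antiderivative of (-x - 4) sin(5*pi*x/2) is 2*x*cos(5*pi*x/2)/(5*pi) - 4*sin(5*pi*x/2)/(25*pi**2) + 8*cos(5*pi*x/2)/(5*pi); evaluating from 0 to 2: ∫_{0}^{2} (-x - 4) sin(5*pi*x/2) dx = (-12/(5*pi)) - (8/(5*pi)) = -4/pi.
Hence b_5 = -4/pi.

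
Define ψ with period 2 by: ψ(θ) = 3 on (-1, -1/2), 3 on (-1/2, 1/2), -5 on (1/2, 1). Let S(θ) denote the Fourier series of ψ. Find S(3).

θ = 3 differs from θ = 1 by 1 full period(s), and the series is 2-periodic.
At θ = 1 the one-sided limits are ψ(1^-) = -5 and ψ(1^+) = 3.
By Dirichlet's theorem the series converges to their average, [(-5) + (3)]/2 = -1.

-1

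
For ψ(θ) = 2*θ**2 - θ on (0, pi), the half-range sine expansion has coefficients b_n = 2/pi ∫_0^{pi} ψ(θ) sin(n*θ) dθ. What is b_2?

b_2 = 2/pi ∫_0^{pi} (2*θ**2 - θ) sin(2*θ) dθ.
Integrating by parts twice (tabular method), an antiderivative of (2*θ**2 - θ) sin(2*θ) is -θ**2*cos(2*θ) + θ*sin(2*θ) + θ*cos(2*θ)/2 - sin(2*θ)/4 + cos(2*θ)/2; evaluating from 0 to pi: ∫_{0}^{pi} (2*θ**2 - θ) sin(2*θ) dθ = (-pi**2 + 1/2 + pi/2) - (1/2) = pi*(1/2 - pi).
Hence b_2 = (2/pi)·(pi*(1/2 - pi)) = 1 - 2*pi.

1 - 2*pi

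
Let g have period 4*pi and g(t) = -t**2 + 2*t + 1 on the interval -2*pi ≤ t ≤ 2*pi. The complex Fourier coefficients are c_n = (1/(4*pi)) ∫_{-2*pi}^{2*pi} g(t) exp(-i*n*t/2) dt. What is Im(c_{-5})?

4/5

Since g is real-valued, Im(c_{-5}) = -(1/(4*pi)) ∫_{-2*pi}^{2*pi} g(t) sin(-5*t/2) dt = b_{5}/2.
Integrating by parts twice (tabular method), an antiderivative of (-t**2 + 2*t + 1) sin(-5*t/2) is -2*t**2*cos(5*t/2)/5 + 8*t*sin(5*t/2)/25 + 4*t*cos(5*t/2)/5 - 8*sin(5*t/2)/25 + 66*cos(5*t/2)/125; evaluating from -2*pi to 2*pi: ∫_{-2*pi}^{2*pi} (-t**2 + 2*t + 1) sin(-5*t/2) dt = (-8*pi/5 - 66/125 + 8*pi**2/5) - (-66/125 + 8*pi/5 + 8*pi**2/5) = -16*pi/5.
Hence Im(c_{-5}) = (-1/(4*pi))·(-16*pi/5) = 4/5.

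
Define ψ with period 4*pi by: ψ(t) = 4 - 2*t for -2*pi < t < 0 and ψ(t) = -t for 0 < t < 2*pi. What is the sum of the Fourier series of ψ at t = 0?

2

At t = 0 the one-sided limits are ψ(0^-) = 4 and ψ(0^+) = 0.
By Dirichlet's theorem the series converges to their average, [(4) + (0)]/2 = 2.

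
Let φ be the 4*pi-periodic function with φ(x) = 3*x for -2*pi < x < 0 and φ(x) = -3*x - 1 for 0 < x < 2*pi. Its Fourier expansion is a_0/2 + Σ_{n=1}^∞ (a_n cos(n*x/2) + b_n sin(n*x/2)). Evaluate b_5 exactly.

b_5 = (1/(2*pi)) ∫_{-2*pi}^{2*pi} φ(x) sin(5*x/2) dx.
Split the integral at the breakpoints.
Integrating by parts (boundary term plus one more integral), an antiderivative of (3*x) sin(5*x/2) is -6*x*cos(5*x/2)/5 + 12*sin(5*x/2)/25; evaluating from -2*pi to 0: ∫_{-2*pi}^{0} (3*x) sin(5*x/2) dx = (0) - (-12*pi/5) = 12*pi/5.
Integrating by parts (boundary term plus one more integral), an antiderivative of (-3*x - 1) sin(5*x/2) is 6*x*cos(5*x/2)/5 - 12*sin(5*x/2)/25 + 2*cos(5*x/2)/5; evaluating from 0 to 2*pi: ∫_{0}^{2*pi} (-3*x - 1) sin(5*x/2) dx = (-12*pi/5 - 2/5) - (2/5) = -12*pi/5 - 4/5.
Summing the pieces and multiplying by (1/(2*pi)) gives b_5 = -2/(5*pi).

-2/(5*pi)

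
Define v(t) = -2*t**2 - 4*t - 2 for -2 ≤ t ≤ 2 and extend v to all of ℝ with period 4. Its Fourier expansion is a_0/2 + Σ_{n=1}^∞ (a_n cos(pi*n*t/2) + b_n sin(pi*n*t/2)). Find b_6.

b_6 = 1/2 ∫_{-2}^{2} v(t) sin(3*pi*t) dt.
Integrating by parts twice (tabular method), an antiderivative of (-2*t**2 - 4*t - 2) sin(3*pi*t) is 2*t**2*cos(3*pi*t)/(3*pi) - 4*t*sin(3*pi*t)/(9*pi**2) + 4*t*cos(3*pi*t)/(3*pi) - 4*sin(3*pi*t)/(9*pi**2) - 4*cos(3*pi*t)/(27*pi**3) + 2*cos(3*pi*t)/(3*pi); evaluating from -2 to 2: ∫_{-2}^{2} (-2*t**2 - 4*t - 2) sin(3*pi*t) dt = (-4/(27*pi**3) + 6/pi) - (2*(-2 + 9*pi**2)/(27*pi**3)) = 16/(3*pi).
Hence b_6 = (1/2)·(16/(3*pi)) = 8/(3*pi).

8/(3*pi)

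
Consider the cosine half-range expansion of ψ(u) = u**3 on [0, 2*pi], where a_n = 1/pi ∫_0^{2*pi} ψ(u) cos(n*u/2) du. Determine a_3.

a_3 = 1/pi ∫_0^{2*pi} (u**3) cos(3*u/2) du.
Integrating by parts three times (tabular method), an antiderivative of (u**3) cos(3*u/2) is 2*u**3*sin(3*u/2)/3 + 4*u**2*cos(3*u/2)/3 - 16*u*sin(3*u/2)/9 - 32*cos(3*u/2)/27; evaluating from 0 to 2*pi: ∫_{0}^{2*pi} (u**3) cos(3*u/2) du = (32/27 - 16*pi**2/3) - (-32/27) = 64/27 - 16*pi**2/3.
Hence a_3 = (1/pi)·(64/27 - 16*pi**2/3) = 16*(4 - 9*pi**2)/(27*pi).

16*(4 - 9*pi**2)/(27*pi)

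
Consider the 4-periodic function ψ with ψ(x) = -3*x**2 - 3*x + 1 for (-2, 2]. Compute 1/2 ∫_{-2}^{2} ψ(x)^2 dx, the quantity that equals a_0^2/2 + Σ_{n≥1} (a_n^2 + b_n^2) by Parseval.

338/5

1/2 ∫_{-2}^{2} ψ(x)^2 dx = 1/2 · (676/5) = 338/5.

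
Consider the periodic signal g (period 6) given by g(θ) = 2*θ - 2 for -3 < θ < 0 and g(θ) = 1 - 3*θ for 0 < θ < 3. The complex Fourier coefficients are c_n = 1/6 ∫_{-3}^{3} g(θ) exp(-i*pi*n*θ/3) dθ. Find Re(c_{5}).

3/(5*pi**2)

Since g is real-valued, Re(c_{5}) = 1/6 ∫_{-3}^{3} g(θ) cos(5*pi*θ/3) dθ = a_{5}/2.
Split the integral at the breakpoints.
Integrating by parts (boundary term plus one more integral), an antiderivative of (2*θ - 2) cos(5*pi*θ/3) is 6*θ*sin(5*pi*θ/3)/(5*pi) - 6*sin(5*pi*θ/3)/(5*pi) + 18*cos(5*pi*θ/3)/(25*pi**2); evaluating from -3 to 0: ∫_{-3}^{0} (2*θ - 2) cos(5*pi*θ/3) dθ = (18/(25*pi**2)) - (-18/(25*pi**2)) = 36/(25*pi**2).
Integrating by parts (boundary term plus one more integral), an antiderivative of (1 - 3*θ) cos(5*pi*θ/3) is -9*θ*sin(5*pi*θ/3)/(5*pi) + 3*sin(5*pi*θ/3)/(5*pi) - 27*cos(5*pi*θ/3)/(25*pi**2); evaluating from 0 to 3: ∫_{0}^{3} (1 - 3*θ) cos(5*pi*θ/3) dθ = (27/(25*pi**2)) - (-27/(25*pi**2)) = 54/(25*pi**2).
So ∫_{-3}^{3} g(θ) cos(5*pi*θ/3) dθ = 18/(5*pi**2).
Hence Re(c_{5}) = (1/6)·(18/(5*pi**2)) = 3/(5*pi**2).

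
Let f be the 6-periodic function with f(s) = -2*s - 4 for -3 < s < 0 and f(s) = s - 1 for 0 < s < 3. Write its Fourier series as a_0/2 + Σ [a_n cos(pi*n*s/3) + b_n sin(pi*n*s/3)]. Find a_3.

a_3 = 1/3 ∫_{-3}^{3} f(s) cos(pi*s) ds.
Split the integral at the breakpoints.
Integrating by parts (boundary term plus one more integral), an antiderivative of (-2*s - 4) cos(pi*s) is -2*s*sin(pi*s)/pi - 4*sin(pi*s)/pi - 2*cos(pi*s)/pi**2; evaluating from -3 to 0: ∫_{-3}^{0} (-2*s - 4) cos(pi*s) ds = (-2/pi**2) - (2/pi**2) = -4/pi**2.
Integrating by parts (boundary term plus one more integral), an antiderivative of (s - 1) cos(pi*s) is s*sin(pi*s)/pi - sin(pi*s)/pi + cos(pi*s)/pi**2; evaluating from 0 to 3: ∫_{0}^{3} (s - 1) cos(pi*s) ds = (-1/pi**2) - (pi**(-2)) = -2/pi**2.
Summing the pieces and multiplying by (1/3) gives a_3 = -2/pi**2.

-2/pi**2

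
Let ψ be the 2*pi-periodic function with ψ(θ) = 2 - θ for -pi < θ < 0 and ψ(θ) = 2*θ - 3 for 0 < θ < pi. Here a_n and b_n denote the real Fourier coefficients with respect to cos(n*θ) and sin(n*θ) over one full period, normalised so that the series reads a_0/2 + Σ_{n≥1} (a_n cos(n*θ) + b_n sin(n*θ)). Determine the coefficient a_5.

a_5 = 1/pi ∫_{-pi}^{pi} ψ(θ) cos(5*θ) dθ.
Split the integral at the breakpoints.
Integrating by parts (boundary term plus one more integral), an antiderivative of (2 - θ) cos(5*θ) is -θ*sin(5*θ)/5 + 2*sin(5*θ)/5 - cos(5*θ)/25; evaluating from -pi to 0: ∫_{-pi}^{0} (2 - θ) cos(5*θ) dθ = (-1/25) - (1/25) = -2/25.
Integrating by parts (boundary term plus one more integral), an antiderivative of (2*θ - 3) cos(5*θ) is 2*θ*sin(5*θ)/5 - 3*sin(5*θ)/5 + 2*cos(5*θ)/25; evaluating from 0 to pi: ∫_{0}^{pi} (2*θ - 3) cos(5*θ) dθ = (-2/25) - (2/25) = -4/25.
Summing the pieces and multiplying by (1/pi) gives a_5 = -6/(25*pi).

-6/(25*pi)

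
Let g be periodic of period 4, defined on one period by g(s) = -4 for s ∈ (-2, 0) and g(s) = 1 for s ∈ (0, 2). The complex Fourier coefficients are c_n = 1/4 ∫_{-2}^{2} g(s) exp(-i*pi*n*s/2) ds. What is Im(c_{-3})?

Since g is real-valued, Im(c_{-3}) = -1/4 ∫_{-2}^{2} g(s) sin(-3*pi*s/2) ds = b_{3}/2.
Split the integral at the breakpoints.
Directly, an antiderivative of (-4) sin(-3*pi*s/2) is -8*cos(3*pi*s/2)/(3*pi); evaluating from -2 to 0: ∫_{-2}^{0} (-4) sin(-3*pi*s/2) ds = (-8/(3*pi)) - (8/(3*pi)) = -16/(3*pi).
Directly, an antiderivative of (1) sin(-3*pi*s/2) is 2*cos(3*pi*s/2)/(3*pi); evaluating from 0 to 2: ∫_{0}^{2} (1) sin(-3*pi*s/2) ds = (-2/(3*pi)) - (2/(3*pi)) = -4/(3*pi).
So ∫_{-2}^{2} g(s) sin(-3*pi*s/2) ds = -20/(3*pi).
Hence Im(c_{-3}) = (-1/4)·(-20/(3*pi)) = 5/(3*pi).

5/(3*pi)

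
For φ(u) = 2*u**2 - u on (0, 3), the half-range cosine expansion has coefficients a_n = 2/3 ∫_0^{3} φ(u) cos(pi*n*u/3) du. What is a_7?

a_7 = 2/3 ∫_0^{3} (2*u**2 - u) cos(7*pi*u/3) du.
Integrating by parts twice (tabular method), an antiderivative of (2*u**2 - u) cos(7*pi*u/3) is 6*u**2*sin(7*pi*u/3)/(7*pi) - 3*u*sin(7*pi*u/3)/(7*pi) + 36*u*cos(7*pi*u/3)/(49*pi**2) - 108*sin(7*pi*u/3)/(343*pi**3) - 9*cos(7*pi*u/3)/(49*pi**2); evaluating from 0 to 3: ∫_{0}^{3} (2*u**2 - u) cos(7*pi*u/3) du = (-99/(49*pi**2)) - (-9/(49*pi**2)) = -90/(49*pi**2).
Hence a_7 = (2/3)·(-90/(49*pi**2)) = -60/(49*pi**2).

-60/(49*pi**2)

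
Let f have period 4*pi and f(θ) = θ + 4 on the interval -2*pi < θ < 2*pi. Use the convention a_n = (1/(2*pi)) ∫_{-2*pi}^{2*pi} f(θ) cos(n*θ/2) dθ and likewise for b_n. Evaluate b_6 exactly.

b_6 = (1/(2*pi)) ∫_{-2*pi}^{2*pi} f(θ) sin(3*θ) dθ.
Integrating by parts (boundary term plus one more integral), an antiderivative of (θ + 4) sin(3*θ) is -θ*cos(3*θ)/3 + sin(3*θ)/9 - 4*cos(3*θ)/3; evaluating from -2*pi to 2*pi: ∫_{-2*pi}^{2*pi} (θ + 4) sin(3*θ) dθ = (-2*pi/3 - 4/3) - (-4/3 + 2*pi/3) = -4*pi/3.
Hence b_6 = (1/(2*pi))·(-4*pi/3) = -2/3.

-2/3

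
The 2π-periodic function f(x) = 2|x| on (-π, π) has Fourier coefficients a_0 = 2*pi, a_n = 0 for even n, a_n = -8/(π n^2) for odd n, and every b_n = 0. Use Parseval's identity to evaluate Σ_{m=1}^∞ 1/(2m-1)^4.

pi**4/96

Parseval: a_0^2/2 + Σ a_n^2 = (1/π) ∫_{-π}^{π} f(x)^2 dx = 8*pi**2/3.
Subtract a_0^2/2 = 2*pi**2: Σ a_n^2 = 2*pi**2/3.
Only odd n contribute, with a_n^2 = 64/(π^2 n^4), so Σ_{m≥1} 1/(2m-1)^4 = π^2·(2*pi**2/3)/64 = pi**4/96.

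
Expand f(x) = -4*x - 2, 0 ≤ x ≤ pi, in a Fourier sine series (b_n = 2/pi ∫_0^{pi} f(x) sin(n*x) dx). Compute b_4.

b_4 = 2/pi ∫_0^{pi} (-4*x - 2) sin(4*x) dx.
Integrating by parts (boundary term plus one more integral), an antiderivative of (-4*x - 2) sin(4*x) is x*cos(4*x) - sin(4*x)/4 + cos(4*x)/2; evaluating from 0 to pi: ∫_{0}^{pi} (-4*x - 2) sin(4*x) dx = (1/2 + pi) - (1/2) = pi.
Hence b_4 = (2/pi)·(pi) = 2.

2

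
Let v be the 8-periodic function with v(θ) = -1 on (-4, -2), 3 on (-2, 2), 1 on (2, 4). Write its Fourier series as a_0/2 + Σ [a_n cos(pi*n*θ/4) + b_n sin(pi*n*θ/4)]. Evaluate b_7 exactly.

b_7 = 1/4 ∫_{-4}^{4} v(θ) sin(7*pi*θ/4) dθ.
Split the integral at the breakpoints.
Directly, an antiderivative of (-1) sin(7*pi*θ/4) is 4*cos(7*pi*θ/4)/(7*pi); evaluating from -4 to -2: ∫_{-4}^{-2} (-1) sin(7*pi*θ/4) dθ = (0) - (-4/(7*pi)) = 4/(7*pi).
Directly, an antiderivative of (3) sin(7*pi*θ/4) is -12*cos(7*pi*θ/4)/(7*pi); evaluating from -2 to 2: ∫_{-2}^{2} (3) sin(7*pi*θ/4) dθ = (0) - (0) = 0.
Directly, an antiderivative of (1) sin(7*pi*θ/4) is -4*cos(7*pi*θ/4)/(7*pi); evaluating from 2 to 4: ∫_{2}^{4} (1) sin(7*pi*θ/4) dθ = (4/(7*pi)) - (0) = 4/(7*pi).
Summing the pieces and multiplying by (1/4) gives b_7 = 2/(7*pi).

2/(7*pi)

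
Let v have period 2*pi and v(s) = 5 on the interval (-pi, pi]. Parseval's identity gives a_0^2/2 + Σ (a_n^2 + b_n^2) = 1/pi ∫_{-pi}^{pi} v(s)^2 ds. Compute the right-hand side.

50

1/pi ∫_{-pi}^{pi} v(s)^2 ds = 1/pi · (50*pi) = 50.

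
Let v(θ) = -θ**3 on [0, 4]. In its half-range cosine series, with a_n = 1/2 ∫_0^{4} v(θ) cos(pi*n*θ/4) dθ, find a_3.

128*(-4 + 9*pi**2)/(27*pi**4)

a_3 = 1/2 ∫_0^{4} (-θ**3) cos(3*pi*θ/4) dθ.
Integrating by parts three times (tabular method), an antiderivative of (-θ**3) cos(3*pi*θ/4) is -4*θ**3*sin(3*pi*θ/4)/(3*pi) - 16*θ**2*cos(3*pi*θ/4)/(3*pi**2) + 128*θ*sin(3*pi*θ/4)/(9*pi**3) + 512*cos(3*pi*θ/4)/(27*pi**4); evaluating from 0 to 4: ∫_{0}^{4} (-θ**3) cos(3*pi*θ/4) dθ = (256*(-2 + 9*pi**2)/(27*pi**4)) - (512/(27*pi**4)) = 256*(-4 + 9*pi**2)/(27*pi**4).
Hence a_3 = (1/2)·(256*(-4 + 9*pi**2)/(27*pi**4)) = 128*(-4 + 9*pi**2)/(27*pi**4).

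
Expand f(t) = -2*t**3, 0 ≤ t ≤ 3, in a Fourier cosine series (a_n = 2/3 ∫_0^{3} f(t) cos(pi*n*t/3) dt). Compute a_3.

a_3 = 2/3 ∫_0^{3} (-2*t**3) cos(pi*t) dt.
Integrating by parts three times (tabular method), an antiderivative of (-2*t**3) cos(pi*t) is -2*t**3*sin(pi*t)/pi - 6*t**2*cos(pi*t)/pi**2 + 12*t*sin(pi*t)/pi**3 + 12*cos(pi*t)/pi**4; evaluating from 0 to 3: ∫_{0}^{3} (-2*t**3) cos(pi*t) dt = (6*(-2 + 9*pi**2)/pi**4) - (12/pi**4) = 6*(-4 + 9*pi**2)/pi**4.
Hence a_3 = (2/3)·(6*(-4 + 9*pi**2)/pi**4) = 4*(-4 + 9*pi**2)/pi**4.

4*(-4 + 9*pi**2)/pi**4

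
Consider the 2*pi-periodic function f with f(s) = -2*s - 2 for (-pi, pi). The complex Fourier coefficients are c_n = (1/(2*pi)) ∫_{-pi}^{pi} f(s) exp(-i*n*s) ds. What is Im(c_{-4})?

1/2

Since f is real-valued, Im(c_{-4}) = -(1/(2*pi)) ∫_{-pi}^{pi} f(s) sin(-4*s) ds = b_{4}/2.
Integrating by parts (boundary term plus one more integral), an antiderivative of (-2*s - 2) sin(-4*s) is -s*cos(4*s)/2 + sin(4*s)/8 - cos(4*s)/2; evaluating from -pi to pi: ∫_{-pi}^{pi} (-2*s - 2) sin(-4*s) ds = (-pi/2 - 1/2) - (-1/2 + pi/2) = -pi.
Hence Im(c_{-4}) = (-1/(2*pi))·(-pi) = 1/2.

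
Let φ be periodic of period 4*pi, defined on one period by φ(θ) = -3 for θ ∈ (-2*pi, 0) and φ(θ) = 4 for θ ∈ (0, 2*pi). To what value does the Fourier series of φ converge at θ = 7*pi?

θ = 7*pi differs from θ = -pi by 2 full period(s), and the series is 4*pi-periodic.
φ is continuous at θ = -pi with value -3, so the series converges to -3 there.

-3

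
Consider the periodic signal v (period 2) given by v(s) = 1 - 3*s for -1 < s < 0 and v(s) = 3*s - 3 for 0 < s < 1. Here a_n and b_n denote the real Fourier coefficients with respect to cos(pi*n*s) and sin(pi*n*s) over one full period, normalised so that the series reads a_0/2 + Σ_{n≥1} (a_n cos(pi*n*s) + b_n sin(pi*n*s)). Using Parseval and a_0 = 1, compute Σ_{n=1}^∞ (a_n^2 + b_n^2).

19/2

Parseval: a_0^2/2 + Σ_{n≥1} (a_n^2+b_n^2) = ∫_{-1}^{1} v(s)^2 ds = 10.
Subtract a_0^2/2 = 1/2: Σ (a_n^2+b_n^2) = 19/2.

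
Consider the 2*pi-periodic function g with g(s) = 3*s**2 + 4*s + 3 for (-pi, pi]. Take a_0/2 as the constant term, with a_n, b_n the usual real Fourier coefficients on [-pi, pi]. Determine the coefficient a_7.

-12/49

a_7 = 1/pi ∫_{-pi}^{pi} g(s) cos(7*s) ds.
Integrating by parts twice (tabular method), an antiderivative of (3*s**2 + 4*s + 3) cos(7*s) is 3*s**2*sin(7*s)/7 + 4*s*sin(7*s)/7 + 6*s*cos(7*s)/49 + 141*sin(7*s)/343 + 4*cos(7*s)/49; evaluating from -pi to pi: ∫_{-pi}^{pi} (3*s**2 + 4*s + 3) cos(7*s) ds = (-6*pi/49 - 4/49) - (-4/49 + 6*pi/49) = -12*pi/49.
Hence a_7 = (1/pi)·(-12*pi/49) = -12/49.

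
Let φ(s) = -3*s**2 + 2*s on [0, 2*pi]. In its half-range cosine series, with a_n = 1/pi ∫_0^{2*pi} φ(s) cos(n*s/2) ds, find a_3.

a_3 = 1/pi ∫_0^{2*pi} (-3*s**2 + 2*s) cos(3*s/2) ds.
Integrating by parts twice (tabular method), an antiderivative of (-3*s**2 + 2*s) cos(3*s/2) is -2*s**2*sin(3*s/2) + 4*s*sin(3*s/2)/3 - 8*s*cos(3*s/2)/3 + 16*sin(3*s/2)/9 + 8*cos(3*s/2)/9; evaluating from 0 to 2*pi: ∫_{0}^{2*pi} (-3*s**2 + 2*s) cos(3*s/2) ds = (-8/9 + 16*pi/3) - (8/9) = -16/9 + 16*pi/3.
Hence a_3 = (1/pi)·(-16/9 + 16*pi/3) = 16*(-1 + 3*pi)/(9*pi).

16*(-1 + 3*pi)/(9*pi)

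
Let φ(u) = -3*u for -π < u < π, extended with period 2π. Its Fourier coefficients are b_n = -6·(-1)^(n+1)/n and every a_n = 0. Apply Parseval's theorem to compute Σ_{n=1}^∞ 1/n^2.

pi**2/6

Parseval: Σ b_n^2 = (1/π) ∫_{-π}^{π} φ(u)^2 du = 6*pi**2.
Σ b_n^2 = Σ 36/n^2, so Σ 1/n^2 = (6*pi**2)/36 = pi**2/6.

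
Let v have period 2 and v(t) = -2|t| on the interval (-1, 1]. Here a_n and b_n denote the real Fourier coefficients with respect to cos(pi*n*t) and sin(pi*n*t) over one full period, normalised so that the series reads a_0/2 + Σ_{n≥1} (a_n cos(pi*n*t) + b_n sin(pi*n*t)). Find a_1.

8/pi**2

a_1 = ∫_{-1}^{1} v(t) cos(pi*t) dt.
v is even and cos(pi*t) is even, so the integrand is even and a_1 = 2 ∫_0^{1} v(t) cos(pi*t) dt.
Integrating by parts (boundary term plus one more integral), an antiderivative of (-2*t) cos(pi*t) is -2*t*sin(pi*t)/pi - 2*cos(pi*t)/pi**2; evaluating from 0 to 1: ∫_{0}^{1} (-2*t) cos(pi*t) dt = (2/pi**2) - (-2/pi**2) = 4/pi**2.
Hence a_1 = 2·(4/pi**2) = 8/pi**2.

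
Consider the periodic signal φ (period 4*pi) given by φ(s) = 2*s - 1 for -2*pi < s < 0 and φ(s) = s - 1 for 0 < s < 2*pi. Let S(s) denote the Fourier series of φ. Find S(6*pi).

s = 6*pi differs from s = 2*pi by 1 full period(s), and the series is 4*pi-periodic.
At s = 2*pi the one-sided limits are φ(2*pi^-) = -1 + 2*pi and φ(2*pi^+) = -4*pi - 1.
By Dirichlet's theorem the series converges to their average, [(-1 + 2*pi) + (-4*pi - 1)]/2 = -pi - 1.

-pi - 1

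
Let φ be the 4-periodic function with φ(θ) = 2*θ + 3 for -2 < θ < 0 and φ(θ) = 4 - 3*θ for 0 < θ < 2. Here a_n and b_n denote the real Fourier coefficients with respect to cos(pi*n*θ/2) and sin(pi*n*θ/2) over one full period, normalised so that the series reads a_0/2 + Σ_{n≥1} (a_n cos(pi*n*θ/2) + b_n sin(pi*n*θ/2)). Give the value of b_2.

b_2 = 1/2 ∫_{-2}^{2} φ(θ) sin(pi*θ) dθ.
Split the integral at the breakpoints.
Integrating by parts (boundary term plus one more integral), an antiderivative of (2*θ + 3) sin(pi*θ) is -2*θ*cos(pi*θ)/pi + 2*sin(pi*θ)/pi**2 - 3*cos(pi*θ)/pi; evaluating from -2 to 0: ∫_{-2}^{0} (2*θ + 3) sin(pi*θ) dθ = (-3/pi) - (1/pi) = -4/pi.
Integrating by parts (boundary term plus one more integral), an antiderivative of (4 - 3*θ) sin(pi*θ) is 3*θ*cos(pi*θ)/pi - 3*sin(pi*θ)/pi**2 - 4*cos(pi*θ)/pi; evaluating from 0 to 2: ∫_{0}^{2} (4 - 3*θ) sin(pi*θ) dθ = (2/pi) - (-4/pi) = 6/pi.
Summing the pieces and multiplying by (1/2) gives b_2 = 1/pi.

1/pi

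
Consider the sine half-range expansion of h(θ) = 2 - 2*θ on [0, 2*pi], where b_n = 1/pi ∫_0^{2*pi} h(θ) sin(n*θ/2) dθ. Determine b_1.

b_1 = 1/pi ∫_0^{2*pi} (2 - 2*θ) sin(θ/2) dθ.
Integrating by parts (boundary term plus one more integral), an antiderivative of (2 - 2*θ) sin(θ/2) is 4*θ*cos(θ/2) - 8*sin(θ/2) - 4*cos(θ/2); evaluating from 0 to 2*pi: ∫_{0}^{2*pi} (2 - 2*θ) sin(θ/2) dθ = (4 - 8*pi) - (-4) = 8 - 8*pi.
Hence b_1 = (1/pi)·(8 - 8*pi) = -8 + 8/pi.

-8 + 8/pi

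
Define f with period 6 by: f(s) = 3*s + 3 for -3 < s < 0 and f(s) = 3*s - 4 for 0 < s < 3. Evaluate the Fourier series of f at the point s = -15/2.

s = -15/2 differs from s = -3/2 by -1 full period(s), and the series is 6-periodic.
f is continuous at s = -3/2 with value -3/2, so the series converges to -3/2 there.

-3/2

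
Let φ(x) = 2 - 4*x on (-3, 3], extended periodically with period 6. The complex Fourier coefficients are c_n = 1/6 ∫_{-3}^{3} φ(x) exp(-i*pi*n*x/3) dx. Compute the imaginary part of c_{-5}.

-12/(5*pi)

Since φ is real-valued, Im(c_{-5}) = -1/6 ∫_{-3}^{3} φ(x) sin(-5*pi*x/3) dx = b_{5}/2.
Integrating by parts (boundary term plus one more integral), an antiderivative of (2 - 4*x) sin(-5*pi*x/3) is -12*x*cos(5*pi*x/3)/(5*pi) + 36*sin(5*pi*x/3)/(25*pi**2) + 6*cos(5*pi*x/3)/(5*pi); evaluating from -3 to 3: ∫_{-3}^{3} (2 - 4*x) sin(-5*pi*x/3) dx = (6/pi) - (-42/(5*pi)) = 72/(5*pi).
Hence Im(c_{-5}) = (-1/6)·(72/(5*pi)) = -12/(5*pi).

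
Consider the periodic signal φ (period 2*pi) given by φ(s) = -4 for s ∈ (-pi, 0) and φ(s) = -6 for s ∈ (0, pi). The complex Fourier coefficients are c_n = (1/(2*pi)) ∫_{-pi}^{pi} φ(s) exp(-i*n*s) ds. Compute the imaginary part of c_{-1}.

-2/pi

Since φ is real-valued, Im(c_{-1}) = -(1/(2*pi)) ∫_{-pi}^{pi} φ(s) sin(-s) ds = b_{1}/2.
Split the integral at the breakpoints.
Directly, an antiderivative of (-4) sin(-s) is -4*cos(s); evaluating from -pi to 0: ∫_{-pi}^{0} (-4) sin(-s) ds = (-4) - (4) = -8.
Directly, an antiderivative of (-6) sin(-s) is -6*cos(s); evaluating from 0 to pi: ∫_{0}^{pi} (-6) sin(-s) ds = (6) - (-6) = 12.
So ∫_{-pi}^{pi} φ(s) sin(-s) ds = 4.
Hence Im(c_{-1}) = (-1/(2*pi))·(4) = -2/pi.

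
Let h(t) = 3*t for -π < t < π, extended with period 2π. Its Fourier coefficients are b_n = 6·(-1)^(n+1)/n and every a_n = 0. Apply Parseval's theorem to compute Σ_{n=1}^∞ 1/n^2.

pi**2/6

Parseval: Σ b_n^2 = (1/π) ∫_{-π}^{π} h(t)^2 dt = 6*pi**2.
Σ b_n^2 = Σ 36/n^2, so Σ 1/n^2 = (6*pi**2)/36 = pi**2/6.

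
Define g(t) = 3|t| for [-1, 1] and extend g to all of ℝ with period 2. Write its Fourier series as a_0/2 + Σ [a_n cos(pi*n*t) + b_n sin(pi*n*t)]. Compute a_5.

a_5 = ∫_{-1}^{1} g(t) cos(5*pi*t) dt.
g is even and cos(5*pi*t) is even, so the integrand is even and a_5 = 2 ∫_0^{1} g(t) cos(5*pi*t) dt.
Integrating by parts (boundary term plus one more integral), an antiderivative of (3*t) cos(5*pi*t) is 3*t*sin(5*pi*t)/(5*pi) + 3*cos(5*pi*t)/(25*pi**2); evaluating from 0 to 1: ∫_{0}^{1} (3*t) cos(5*pi*t) dt = (-3/(25*pi**2)) - (3/(25*pi**2)) = -6/(25*pi**2).
Hence a_5 = 2·(-6/(25*pi**2)) = -12/(25*pi**2).

-12/(25*pi**2)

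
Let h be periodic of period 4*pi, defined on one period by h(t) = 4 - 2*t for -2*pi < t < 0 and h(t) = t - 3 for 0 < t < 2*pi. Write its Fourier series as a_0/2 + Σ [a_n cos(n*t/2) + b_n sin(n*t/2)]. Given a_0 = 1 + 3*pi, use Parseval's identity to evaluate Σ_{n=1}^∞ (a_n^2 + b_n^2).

Parseval: a_0^2/2 + Σ_{n≥1} (a_n^2+b_n^2) = (1/(2*pi)) ∫_{-2*pi}^{2*pi} h(t)^2 dt = 25 + 10*pi + 20*pi**2/3.
Subtract a_0^2/2 = (1 + 3*pi)**2/2: Σ (a_n^2+b_n^2) = 13*pi**2/6 + 7*pi + 49/2.

13*pi**2/6 + 7*pi + 49/2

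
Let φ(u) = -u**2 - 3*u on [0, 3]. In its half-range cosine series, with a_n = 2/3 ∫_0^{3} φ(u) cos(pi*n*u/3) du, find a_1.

72/pi**2

a_1 = 2/3 ∫_0^{3} (-u**2 - 3*u) cos(pi*u/3) du.
Integrating by parts twice (tabular method), an antiderivative of (-u**2 - 3*u) cos(pi*u/3) is -3*u**2*sin(pi*u/3)/pi - 9*u*sin(pi*u/3)/pi - 18*u*cos(pi*u/3)/pi**2 + 54*sin(pi*u/3)/pi**3 - 27*cos(pi*u/3)/pi**2; evaluating from 0 to 3: ∫_{0}^{3} (-u**2 - 3*u) cos(pi*u/3) du = (81/pi**2) - (-27/pi**2) = 108/pi**2.
Hence a_1 = (2/3)·(108/pi**2) = 72/pi**2.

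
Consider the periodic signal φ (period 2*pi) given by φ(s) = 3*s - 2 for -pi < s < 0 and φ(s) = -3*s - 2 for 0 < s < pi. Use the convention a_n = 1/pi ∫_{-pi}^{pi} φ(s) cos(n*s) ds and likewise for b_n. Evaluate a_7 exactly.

a_7 = 1/pi ∫_{-pi}^{pi} φ(s) cos(7*s) ds.
φ is even and cos(7*s) is even, so the integrand is even and a_7 = 2/pi ∫_0^{pi} φ(s) cos(7*s) ds.
Integrating by parts (boundary term plus one more integral), an antiderivative of (-3*s - 2) cos(7*s) is -3*s*sin(7*s)/7 - 2*sin(7*s)/7 - 3*cos(7*s)/49; evaluating from 0 to pi: ∫_{0}^{pi} (-3*s - 2) cos(7*s) ds = (3/49) - (-3/49) = 6/49.
Hence a_7 = (2/pi)·(6/49) = 12/(49*pi).

12/(49*pi)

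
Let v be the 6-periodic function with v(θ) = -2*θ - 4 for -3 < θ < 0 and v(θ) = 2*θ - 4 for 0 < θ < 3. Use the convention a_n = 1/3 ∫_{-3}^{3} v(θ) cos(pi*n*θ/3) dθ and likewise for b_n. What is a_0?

a_0 = 1/3 ∫_{-3}^{3} v(θ) dθ = 1/3 · (-6) = -2.

-2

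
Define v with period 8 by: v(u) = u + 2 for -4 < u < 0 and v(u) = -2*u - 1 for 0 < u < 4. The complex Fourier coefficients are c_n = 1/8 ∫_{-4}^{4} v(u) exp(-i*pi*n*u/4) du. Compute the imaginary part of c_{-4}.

Since v is real-valued, Im(c_{-4}) = -1/8 ∫_{-4}^{4} v(u) sin(-pi*u) du = b_{4}/2.
Split the integral at the breakpoints.
Integrating by parts (boundary term plus one more integral), an antiderivative of (u + 2) sin(-pi*u) is u*cos(pi*u)/pi - sin(pi*u)/pi**2 + 2*cos(pi*u)/pi; evaluating from -4 to 0: ∫_{-4}^{0} (u + 2) sin(-pi*u) du = (2/pi) - (-2/pi) = 4/pi.
Integrating by parts (boundary term plus one more integral), an antiderivative of (-2*u - 1) sin(-pi*u) is -2*u*cos(pi*u)/pi + 2*sin(pi*u)/pi**2 - cos(pi*u)/pi; evaluating from 0 to 4: ∫_{0}^{4} (-2*u - 1) sin(-pi*u) du = (-9/pi) - (-1/pi) = -8/pi.
So ∫_{-4}^{4} v(u) sin(-pi*u) du = -4/pi.
Hence Im(c_{-4}) = (-1/8)·(-4/pi) = 1/(2*pi).

1/(2*pi)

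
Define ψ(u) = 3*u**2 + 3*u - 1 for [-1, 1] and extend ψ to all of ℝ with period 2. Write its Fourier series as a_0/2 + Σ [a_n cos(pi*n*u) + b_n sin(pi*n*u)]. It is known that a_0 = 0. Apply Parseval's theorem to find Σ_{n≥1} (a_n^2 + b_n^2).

38/5

Parseval: a_0^2/2 + Σ_{n≥1} (a_n^2+b_n^2) = ∫_{-1}^{1} ψ(u)^2 du = 38/5.
Subtract a_0^2/2 = 0: Σ (a_n^2+b_n^2) = 38/5.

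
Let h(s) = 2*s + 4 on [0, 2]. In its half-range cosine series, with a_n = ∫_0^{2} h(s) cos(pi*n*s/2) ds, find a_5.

-16/(25*pi**2)

a_5 = ∫_0^{2} (2*s + 4) cos(5*pi*s/2) ds.
Integrating by parts (boundary term plus one more integral), an antiderivative of (2*s + 4) cos(5*pi*s/2) is 4*s*sin(5*pi*s/2)/(5*pi) + 8*sin(5*pi*s/2)/(5*pi) + 8*cos(5*pi*s/2)/(25*pi**2); evaluating from 0 to 2: ∫_{0}^{2} (2*s + 4) cos(5*pi*s/2) ds = (-8/(25*pi**2)) - (8/(25*pi**2)) = -16/(25*pi**2).
Hence a_5 = -16/(25*pi**2).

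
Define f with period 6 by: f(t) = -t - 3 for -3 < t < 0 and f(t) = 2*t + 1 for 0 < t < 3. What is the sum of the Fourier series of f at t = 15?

7/2

t = 15 differs from t = 3 by 2 full period(s), and the series is 6-periodic.
At t = 3 the one-sided limits are f(3^-) = 7 and f(3^+) = 0.
By Dirichlet's theorem the series converges to their average, [(7) + (0)]/2 = 7/2.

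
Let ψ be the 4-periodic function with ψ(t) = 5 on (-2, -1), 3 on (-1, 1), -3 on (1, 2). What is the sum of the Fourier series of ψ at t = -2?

1

At t = -2 the one-sided limits are ψ(-2^-) = -3 and ψ(-2^+) = 5.
By Dirichlet's theorem the series converges to their average, [(-3) + (5)]/2 = 1.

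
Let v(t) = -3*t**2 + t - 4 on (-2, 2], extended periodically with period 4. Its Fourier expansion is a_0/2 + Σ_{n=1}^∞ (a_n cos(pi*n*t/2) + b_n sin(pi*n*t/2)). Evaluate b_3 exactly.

b_3 = 1/2 ∫_{-2}^{2} v(t) sin(3*pi*t/2) dt.
Integrating by parts twice (tabular method), an antiderivative of (-3*t**2 + t - 4) sin(3*pi*t/2) is 2*t**2*cos(3*pi*t/2)/pi - 8*t*sin(3*pi*t/2)/(3*pi**2) - 2*t*cos(3*pi*t/2)/(3*pi) + 4*sin(3*pi*t/2)/(9*pi**2) - 16*cos(3*pi*t/2)/(9*pi**3) + 8*cos(3*pi*t/2)/(3*pi); evaluating from -2 to 2: ∫_{-2}^{2} (-3*t**2 + t - 4) sin(3*pi*t/2) dt = (4*(4 - 21*pi**2)/(9*pi**3)) - (-12/pi + 16/(9*pi**3)) = 8/(3*pi).
Hence b_3 = (1/2)·(8/(3*pi)) = 4/(3*pi).

4/(3*pi)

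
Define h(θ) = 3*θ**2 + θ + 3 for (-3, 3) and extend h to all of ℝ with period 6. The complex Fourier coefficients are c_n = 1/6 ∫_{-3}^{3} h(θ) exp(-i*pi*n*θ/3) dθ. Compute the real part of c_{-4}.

Since h is real-valued, Re(c_{-4}) = 1/6 ∫_{-3}^{3} h(θ) cos(-4*pi*θ/3) dθ = a_{4}/2.
Integrating by parts twice (tabular method), an antiderivative of (3*θ**2 + θ + 3) cos(-4*pi*θ/3) is 9*θ**2*sin(4*pi*θ/3)/(4*pi) + 3*θ*sin(4*pi*θ/3)/(4*pi) + 27*θ*cos(4*pi*θ/3)/(8*pi**2) - 81*sin(4*pi*θ/3)/(32*pi**3) + 9*sin(4*pi*θ/3)/(4*pi) + 9*cos(4*pi*θ/3)/(16*pi**2); evaluating from -3 to 3: ∫_{-3}^{3} (3*θ**2 + θ + 3) cos(-4*pi*θ/3) dθ = (171/(16*pi**2)) - (-153/(16*pi**2)) = 81/(4*pi**2).
Hence Re(c_{-4}) = (1/6)·(81/(4*pi**2)) = 27/(8*pi**2).

27/(8*pi**2)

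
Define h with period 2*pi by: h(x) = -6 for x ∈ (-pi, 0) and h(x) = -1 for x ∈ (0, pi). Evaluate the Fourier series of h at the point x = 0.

-7/2

At x = 0 the one-sided limits are h(0^-) = -6 and h(0^+) = -1.
By Dirichlet's theorem the series converges to their average, [(-6) + (-1)]/2 = -7/2.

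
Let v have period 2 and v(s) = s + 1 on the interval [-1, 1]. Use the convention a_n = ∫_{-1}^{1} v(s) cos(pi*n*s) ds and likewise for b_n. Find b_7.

b_7 = ∫_{-1}^{1} v(s) sin(7*pi*s) ds.
Integrating by parts (boundary term plus one more integral), an antiderivative of (s + 1) sin(7*pi*s) is -s*cos(7*pi*s)/(7*pi) + sin(7*pi*s)/(49*pi**2) - cos(7*pi*s)/(7*pi); evaluating from -1 to 1: ∫_{-1}^{1} (s + 1) sin(7*pi*s) ds = (2/(7*pi)) - (0) = 2/(7*pi).
Hence b_7 = 2/(7*pi).

2/(7*pi)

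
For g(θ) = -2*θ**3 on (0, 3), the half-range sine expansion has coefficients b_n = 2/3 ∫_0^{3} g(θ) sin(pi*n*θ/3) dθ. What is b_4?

-81/(8*pi**3) + 27/pi

b_4 = 2/3 ∫_0^{3} (-2*θ**3) sin(4*pi*θ/3) dθ.
Integrating by parts three times (tabular method), an antiderivative of (-2*θ**3) sin(4*pi*θ/3) is 3*θ**3*cos(4*pi*θ/3)/(2*pi) - 27*θ**2*sin(4*pi*θ/3)/(8*pi**2) - 81*θ*cos(4*pi*θ/3)/(16*pi**3) + 243*sin(4*pi*θ/3)/(64*pi**4); evaluating from 0 to 3: ∫_{0}^{3} (-2*θ**3) sin(4*pi*θ/3) dθ = (81*(-3 + 8*pi**2)/(16*pi**3)) - (0) = 81*(-3 + 8*pi**2)/(16*pi**3).
Hence b_4 = (2/3)·(81*(-3 + 8*pi**2)/(16*pi**3)) = -81/(8*pi**3) + 27/pi.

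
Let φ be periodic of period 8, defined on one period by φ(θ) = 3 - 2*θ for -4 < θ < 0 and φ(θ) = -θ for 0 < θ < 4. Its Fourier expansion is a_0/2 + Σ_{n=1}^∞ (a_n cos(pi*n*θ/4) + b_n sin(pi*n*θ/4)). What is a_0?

5

a_0 = 1/4 ∫_{-4}^{4} φ(θ) dθ = 1/4 · (20) = 5.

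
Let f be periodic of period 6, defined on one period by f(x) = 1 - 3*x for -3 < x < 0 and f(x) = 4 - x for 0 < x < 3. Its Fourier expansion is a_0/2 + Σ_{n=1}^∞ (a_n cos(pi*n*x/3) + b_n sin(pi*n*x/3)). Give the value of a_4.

0

a_4 = 1/3 ∫_{-3}^{3} f(x) cos(4*pi*x/3) dx.
Split the integral at the breakpoints.
Integrating by parts (boundary term plus one more integral), an antiderivative of (1 - 3*x) cos(4*pi*x/3) is -9*x*sin(4*pi*x/3)/(4*pi) + 3*sin(4*pi*x/3)/(4*pi) - 27*cos(4*pi*x/3)/(16*pi**2); evaluating from -3 to 0: ∫_{-3}^{0} (1 - 3*x) cos(4*pi*x/3) dx = (-27/(16*pi**2)) - (-27/(16*pi**2)) = 0.
Integrating by parts (boundary term plus one more integral), an antiderivative of (4 - x) cos(4*pi*x/3) is -3*x*sin(4*pi*x/3)/(4*pi) + 3*sin(4*pi*x/3)/pi - 9*cos(4*pi*x/3)/(16*pi**2); evaluating from 0 to 3: ∫_{0}^{3} (4 - x) cos(4*pi*x/3) dx = (-9/(16*pi**2)) - (-9/(16*pi**2)) = 0.
Summing the pieces and multiplying by (1/3) gives a_4 = 0.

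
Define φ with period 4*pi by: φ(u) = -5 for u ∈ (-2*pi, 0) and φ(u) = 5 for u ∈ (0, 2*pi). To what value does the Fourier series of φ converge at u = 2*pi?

0

At u = 2*pi the one-sided limits are φ(2*pi^-) = 5 and φ(2*pi^+) = -5.
By Dirichlet's theorem the series converges to their average, [(5) + (-5)]/2 = 0.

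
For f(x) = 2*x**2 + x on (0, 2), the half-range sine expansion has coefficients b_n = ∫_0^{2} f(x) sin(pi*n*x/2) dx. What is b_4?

b_4 = ∫_0^{2} (2*x**2 + x) sin(2*pi*x) dx.
Integrating by parts twice (tabular method), an antiderivative of (2*x**2 + x) sin(2*pi*x) is -x**2*cos(2*pi*x)/pi + x*sin(2*pi*x)/pi**2 - x*cos(2*pi*x)/(2*pi) + sin(2*pi*x)/(4*pi**2) + cos(2*pi*x)/(2*pi**3); evaluating from 0 to 2: ∫_{0}^{2} (2*x**2 + x) sin(2*pi*x) dx = (-5/pi + 1/(2*pi**3)) - (1/(2*pi**3)) = -5/pi.
Hence b_4 = -5/pi.

-5/pi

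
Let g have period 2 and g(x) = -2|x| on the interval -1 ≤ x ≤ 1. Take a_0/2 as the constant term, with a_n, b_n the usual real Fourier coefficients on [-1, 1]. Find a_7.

a_7 = ∫_{-1}^{1} g(x) cos(7*pi*x) dx.
g is even and cos(7*pi*x) is even, so the integrand is even and a_7 = 2 ∫_0^{1} g(x) cos(7*pi*x) dx.
Integrating by parts (boundary term plus one more integral), an antiderivative of (-2*x) cos(7*pi*x) is -2*x*sin(7*pi*x)/(7*pi) - 2*cos(7*pi*x)/(49*pi**2); evaluating from 0 to 1: ∫_{0}^{1} (-2*x) cos(7*pi*x) dx = (2/(49*pi**2)) - (-2/(49*pi**2)) = 4/(49*pi**2).
Hence a_7 = 2·(4/(49*pi**2)) = 8/(49*pi**2).

8/(49*pi**2)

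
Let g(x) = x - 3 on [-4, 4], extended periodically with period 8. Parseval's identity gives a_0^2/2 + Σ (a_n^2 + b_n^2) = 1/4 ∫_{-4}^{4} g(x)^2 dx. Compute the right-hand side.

1/4 ∫_{-4}^{4} g(x)^2 dx = 1/4 · (344/3) = 86/3.

86/3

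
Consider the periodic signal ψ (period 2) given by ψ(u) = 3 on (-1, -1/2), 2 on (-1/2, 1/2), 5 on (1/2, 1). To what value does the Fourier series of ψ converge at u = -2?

2

u = -2 differs from u = 0 by -1 full period(s), and the series is 2-periodic.
ψ is continuous at u = 0 with value 2, so the series converges to 2 there.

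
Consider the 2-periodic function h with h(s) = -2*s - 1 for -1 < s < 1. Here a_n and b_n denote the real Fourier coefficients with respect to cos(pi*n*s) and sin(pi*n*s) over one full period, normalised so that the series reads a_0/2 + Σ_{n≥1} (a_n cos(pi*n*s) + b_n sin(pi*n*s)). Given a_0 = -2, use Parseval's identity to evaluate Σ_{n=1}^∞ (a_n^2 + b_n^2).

8/3

Parseval: a_0^2/2 + Σ_{n≥1} (a_n^2+b_n^2) = ∫_{-1}^{1} h(s)^2 ds = 14/3.
Subtract a_0^2/2 = 2: Σ (a_n^2+b_n^2) = 8/3.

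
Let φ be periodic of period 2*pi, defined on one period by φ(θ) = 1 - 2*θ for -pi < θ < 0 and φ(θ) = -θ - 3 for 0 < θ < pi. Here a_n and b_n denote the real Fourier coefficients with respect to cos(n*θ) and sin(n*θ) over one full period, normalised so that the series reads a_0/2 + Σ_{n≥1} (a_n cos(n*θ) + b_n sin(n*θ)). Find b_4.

b_4 = 1/pi ∫_{-pi}^{pi} φ(θ) sin(4*θ) dθ.
Split the integral at the breakpoints.
Integrating by parts (boundary term plus one more integral), an antiderivative of (1 - 2*θ) sin(4*θ) is θ*cos(4*θ)/2 - sin(4*θ)/8 - cos(4*θ)/4; evaluating from -pi to 0: ∫_{-pi}^{0} (1 - 2*θ) sin(4*θ) dθ = (-1/4) - (-pi/2 - 1/4) = pi/2.
Integrating by parts (boundary term plus one more integral), an antiderivative of (-θ - 3) sin(4*θ) is θ*cos(4*θ)/4 - sin(4*θ)/16 + 3*cos(4*θ)/4; evaluating from 0 to pi: ∫_{0}^{pi} (-θ - 3) sin(4*θ) dθ = (3/4 + pi/4) - (3/4) = pi/4.
Summing the pieces and multiplying by (1/pi) gives b_4 = 3/4.

3/4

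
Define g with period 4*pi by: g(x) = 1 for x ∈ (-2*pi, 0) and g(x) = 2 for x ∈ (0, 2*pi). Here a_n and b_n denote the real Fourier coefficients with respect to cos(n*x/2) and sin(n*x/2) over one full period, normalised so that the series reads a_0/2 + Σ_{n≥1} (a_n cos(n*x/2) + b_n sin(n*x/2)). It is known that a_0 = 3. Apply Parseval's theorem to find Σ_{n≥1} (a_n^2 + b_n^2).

1/2

Parseval: a_0^2/2 + Σ_{n≥1} (a_n^2+b_n^2) = (1/(2*pi)) ∫_{-2*pi}^{2*pi} g(x)^2 dx = 5.
Subtract a_0^2/2 = 9/2: Σ (a_n^2+b_n^2) = 1/2.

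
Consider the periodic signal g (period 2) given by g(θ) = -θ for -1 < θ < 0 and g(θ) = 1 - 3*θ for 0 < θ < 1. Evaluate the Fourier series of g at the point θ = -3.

θ = -3 differs from θ = 1 by -2 full period(s), and the series is 2-periodic.
At θ = 1 the one-sided limits are g(1^-) = -2 and g(1^+) = 1.
By Dirichlet's theorem the series converges to their average, [(-2) + (1)]/2 = -1/2.

-1/2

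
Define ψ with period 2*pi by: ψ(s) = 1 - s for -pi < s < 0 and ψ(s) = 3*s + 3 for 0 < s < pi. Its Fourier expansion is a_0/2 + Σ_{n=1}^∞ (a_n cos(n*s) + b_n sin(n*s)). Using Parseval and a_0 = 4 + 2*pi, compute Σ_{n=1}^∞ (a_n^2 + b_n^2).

2 + 2*pi + 4*pi**2/3

Parseval: a_0^2/2 + Σ_{n≥1} (a_n^2+b_n^2) = 1/pi ∫_{-pi}^{pi} ψ(s)^2 ds = 10 + 10*pi + 10*pi**2/3.
Subtract a_0^2/2 = 2*(2 + pi)**2: Σ (a_n^2+b_n^2) = 2 + 2*pi + 4*pi**2/3.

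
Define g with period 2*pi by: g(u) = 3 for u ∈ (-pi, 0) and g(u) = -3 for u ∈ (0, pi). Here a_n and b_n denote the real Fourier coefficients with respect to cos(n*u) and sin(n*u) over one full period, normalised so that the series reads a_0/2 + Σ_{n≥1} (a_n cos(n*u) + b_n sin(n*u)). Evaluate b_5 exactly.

-12/(5*pi)

b_5 = 1/pi ∫_{-pi}^{pi} g(u) sin(5*u) du.
g is odd and sin(5*u) is odd, so the integrand is even and b_5 = 2/pi ∫_0^{pi} g(u) sin(5*u) du.
Directly, an antiderivative of (-3) sin(5*u) is 3*cos(5*u)/5; evaluating from 0 to pi: ∫_{0}^{pi} (-3) sin(5*u) du = (-3/5) - (3/5) = -6/5.
Hence b_5 = (2/pi)·(-6/5) = -12/(5*pi).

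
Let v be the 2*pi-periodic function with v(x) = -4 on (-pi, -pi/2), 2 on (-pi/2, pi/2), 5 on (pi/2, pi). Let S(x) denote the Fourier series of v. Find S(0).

v is continuous at x = 0 with value 2, so the series converges to 2 there.

2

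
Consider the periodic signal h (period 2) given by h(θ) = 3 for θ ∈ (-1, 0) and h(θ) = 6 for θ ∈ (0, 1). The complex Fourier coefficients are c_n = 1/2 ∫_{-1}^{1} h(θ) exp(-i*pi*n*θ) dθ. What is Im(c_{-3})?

1/pi

Since h is real-valued, Im(c_{-3}) = -1/2 ∫_{-1}^{1} h(θ) sin(-3*pi*θ) dθ = b_{3}/2.
Split the integral at the breakpoints.
Directly, an antiderivative of (3) sin(-3*pi*θ) is cos(3*pi*θ)/pi; evaluating from -1 to 0: ∫_{-1}^{0} (3) sin(-3*pi*θ) dθ = (1/pi) - (-1/pi) = 2/pi.
Directly, an antiderivative of (6) sin(-3*pi*θ) is 2*cos(3*pi*θ)/pi; evaluating from 0 to 1: ∫_{0}^{1} (6) sin(-3*pi*θ) dθ = (-2/pi) - (2/pi) = -4/pi.
So ∫_{-1}^{1} h(θ) sin(-3*pi*θ) dθ = -2/pi.
Hence Im(c_{-3}) = (-1/2)·(-2/pi) = 1/pi.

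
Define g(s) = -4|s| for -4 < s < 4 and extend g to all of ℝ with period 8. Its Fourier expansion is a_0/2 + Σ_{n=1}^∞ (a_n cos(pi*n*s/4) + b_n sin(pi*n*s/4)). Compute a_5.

64/(25*pi**2)

a_5 = 1/4 ∫_{-4}^{4} g(s) cos(5*pi*s/4) ds.
g is even and cos(5*pi*s/4) is even, so the integrand is even and a_5 = 1/2 ∫_0^{4} g(s) cos(5*pi*s/4) ds.
Integrating by parts (boundary term plus one more integral), an antiderivative of (-4*s) cos(5*pi*s/4) is -16*s*sin(5*pi*s/4)/(5*pi) - 64*cos(5*pi*s/4)/(25*pi**2); evaluating from 0 to 4: ∫_{0}^{4} (-4*s) cos(5*pi*s/4) ds = (64/(25*pi**2)) - (-64/(25*pi**2)) = 128/(25*pi**2).
Hence a_5 = (1/2)·(128/(25*pi**2)) = 64/(25*pi**2).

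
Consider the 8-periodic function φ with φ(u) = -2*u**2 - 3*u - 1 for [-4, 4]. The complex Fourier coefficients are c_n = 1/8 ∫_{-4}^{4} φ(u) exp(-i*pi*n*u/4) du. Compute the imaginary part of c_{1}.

Since φ is real-valued, Im(c_{1}) = -1/8 ∫_{-4}^{4} φ(u) sin(pi*u/4) du = -b_{1}/2.
Integrating by parts twice (tabular method), an antiderivative of (-2*u**2 - 3*u - 1) sin(pi*u/4) is 8*u**2*cos(pi*u/4)/pi - 64*u*sin(pi*u/4)/pi**2 + 12*u*cos(pi*u/4)/pi - 48*sin(pi*u/4)/pi**2 - 256*cos(pi*u/4)/pi**3 + 4*cos(pi*u/4)/pi; evaluating from -4 to 4: ∫_{-4}^{4} (-2*u**2 - 3*u - 1) sin(pi*u/4) du = (-180/pi + 256/pi**3) - (-84/pi + 256/pi**3) = -96/pi.
Hence Im(c_{1}) = (-1/8)·(-96/pi) = 12/pi.

12/pi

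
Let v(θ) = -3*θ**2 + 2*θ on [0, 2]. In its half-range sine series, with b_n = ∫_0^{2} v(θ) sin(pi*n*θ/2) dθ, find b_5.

16*(6 - 25*pi**2)/(125*pi**3)

b_5 = ∫_0^{2} (-3*θ**2 + 2*θ) sin(5*pi*θ/2) dθ.
Integrating by parts twice (tabular method), an antiderivative of (-3*θ**2 + 2*θ) sin(5*pi*θ/2) is 6*θ**2*cos(5*pi*θ/2)/(5*pi) - 24*θ*sin(5*pi*θ/2)/(25*pi**2) - 4*θ*cos(5*pi*θ/2)/(5*pi) + 8*sin(5*pi*θ/2)/(25*pi**2) - 48*cos(5*pi*θ/2)/(125*pi**3); evaluating from 0 to 2: ∫_{0}^{2} (-3*θ**2 + 2*θ) sin(5*pi*θ/2) dθ = (16*(3 - 25*pi**2)/(125*pi**3)) - (-48/(125*pi**3)) = 16*(6 - 25*pi**2)/(125*pi**3).
Hence b_5 = 16*(6 - 25*pi**2)/(125*pi**3).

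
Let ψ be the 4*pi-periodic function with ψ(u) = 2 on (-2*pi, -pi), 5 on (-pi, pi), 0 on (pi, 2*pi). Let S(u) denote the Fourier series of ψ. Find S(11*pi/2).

0

u = 11*pi/2 differs from u = 3*pi/2 by 1 full period(s), and the series is 4*pi-periodic.
ψ is continuous at u = 3*pi/2 with value 0, so the series converges to 0 there.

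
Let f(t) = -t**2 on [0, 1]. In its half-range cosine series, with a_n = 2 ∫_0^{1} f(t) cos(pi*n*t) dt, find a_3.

a_3 = 2 ∫_0^{1} (-t**2) cos(3*pi*t) dt.
Integrating by parts twice (tabular method), an antiderivative of (-t**2) cos(3*pi*t) is -t**2*sin(3*pi*t)/(3*pi) - 2*t*cos(3*pi*t)/(9*pi**2) + 2*sin(3*pi*t)/(27*pi**3); evaluating from 0 to 1: ∫_{0}^{1} (-t**2) cos(3*pi*t) dt = (2/(9*pi**2)) - (0) = 2/(9*pi**2).
Hence a_3 = 2·(2/(9*pi**2)) = 4/(9*pi**2).

4/(9*pi**2)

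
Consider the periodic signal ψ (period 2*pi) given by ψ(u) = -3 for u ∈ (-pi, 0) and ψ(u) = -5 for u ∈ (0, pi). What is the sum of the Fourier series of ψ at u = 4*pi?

-4

u = 4*pi differs from u = 0 by 2 full period(s), and the series is 2*pi-periodic.
At u = 0 the one-sided limits are ψ(0^-) = -3 and ψ(0^+) = -5.
By Dirichlet's theorem the series converges to their average, [(-3) + (-5)]/2 = -4.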